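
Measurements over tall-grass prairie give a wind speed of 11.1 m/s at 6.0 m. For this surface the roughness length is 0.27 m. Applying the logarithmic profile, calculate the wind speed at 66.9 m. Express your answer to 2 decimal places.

19.73 m/s

Log law: V(z) ∝ ln(z/z₀), so V₂/V₁ = ln(z₂/z₀) / ln(z₁/z₀).
ln(66.9/0.27) = 5.5125, ln(6.0/0.27) = 3.1011
V₂ = 11.1 × 5.5125/3.1011 = 11.1 × 1.7776 = 19.7315 m/s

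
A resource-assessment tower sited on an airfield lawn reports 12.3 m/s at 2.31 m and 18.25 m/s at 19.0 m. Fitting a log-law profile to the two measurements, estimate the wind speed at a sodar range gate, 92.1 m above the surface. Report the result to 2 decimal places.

22.71 m/s

Log law: V ∝ ln(z/z₀). From the pair, with r = V₁/V₂ = 0.67397,
ln z₀ = (ln z₁ − r·ln z₂)/(1 − r) = (0.8372 − 0.67397×2.9444)/0.32603 = -3.5188 → z₀ = 0.02964 m
V₃ = V₁ · ln(z₃/z₀)/ln(z₁/z₀) = 12.3 × 8.0417/4.3560 = 22.7070 m/s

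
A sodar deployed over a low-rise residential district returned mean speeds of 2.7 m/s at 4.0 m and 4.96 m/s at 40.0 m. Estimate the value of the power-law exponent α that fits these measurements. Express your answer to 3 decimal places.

α ≈ 0.264

Power law: V₂/V₁ = (z₂/z₁)^α ⇒ α = ln(V₂/V₁) / ln(z₂/z₁)
α = ln(4.96/2.7) / ln(40.0/4.0) = ln(1.8370) / ln(10.0000)
  = 0.60815 / 2.30259 = 0.26412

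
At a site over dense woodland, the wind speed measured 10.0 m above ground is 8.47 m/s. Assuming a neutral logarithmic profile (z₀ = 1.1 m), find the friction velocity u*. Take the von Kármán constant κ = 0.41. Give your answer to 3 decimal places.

u* ≈ 1.573 m/s

Log law: V(z) = (u*/κ) · ln(z/z₀) ⇒ u* = κ · V / ln(z/z₀)
u* = 0.41 × 8.47 / ln(10.0/1.1) = 0.41 × 8.47 / 2.2073
   = 3.4727 / 2.2073 = 1.5733 m/s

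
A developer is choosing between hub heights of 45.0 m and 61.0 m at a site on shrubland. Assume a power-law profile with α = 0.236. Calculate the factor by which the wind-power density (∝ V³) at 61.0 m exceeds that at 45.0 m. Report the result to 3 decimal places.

1.240

Speed ratio: V_B/V_A = (z_B/z_A)^α = (61.0/45.0)^0.236 = (1.3556)^0.236 = 1.07443
Power-density ratio: P_B/P_A = (V_B/V_A)³ = (1.07443)³ = 1.24034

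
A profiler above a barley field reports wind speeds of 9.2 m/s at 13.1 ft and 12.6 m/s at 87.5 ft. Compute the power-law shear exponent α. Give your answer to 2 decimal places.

Power law: V₂/V₁ = (z₂/z₁)^α ⇒ α = ln(V₂/V₁) / ln(z₂/z₁)
α = ln(12.6/9.2) / ln(87.5/13.1) = ln(1.3696) / ln(6.6794)
  = 0.31449 / 1.89903 = 0.16561

α ≈ 0.17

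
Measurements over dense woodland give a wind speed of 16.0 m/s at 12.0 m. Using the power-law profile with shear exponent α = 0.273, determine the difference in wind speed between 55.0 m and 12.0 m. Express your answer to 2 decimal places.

8.25 m/s

Power law: V₂ = V₁ · (z₂/z₁)^α = 16.0 × (4.5833)^0.273 = 24.2450 m/s
ΔV = 24.2450 − 16.0 = 8.2450 m/s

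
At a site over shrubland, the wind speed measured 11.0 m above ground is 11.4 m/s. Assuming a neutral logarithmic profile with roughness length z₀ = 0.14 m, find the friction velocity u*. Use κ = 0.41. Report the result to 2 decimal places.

Log law: V(z) = (u*/κ) · ln(z/z₀) ⇒ u* = κ · V / ln(z/z₀)
u* = 0.41 × 11.4 / ln(11.0/0.14) = 0.41 × 11.4 / 4.3640
   = 4.6740 / 4.3640 = 1.0710 m/s

u* ≈ 1.07 m/s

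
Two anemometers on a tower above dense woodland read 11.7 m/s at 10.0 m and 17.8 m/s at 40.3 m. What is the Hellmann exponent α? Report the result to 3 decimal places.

Power law: V₂/V₁ = (z₂/z₁)^α ⇒ α = ln(V₂/V₁) / ln(z₂/z₁)
α = ln(17.8/11.7) / ln(40.3/10.0) = ln(1.5214) / ln(4.0300)
  = 0.41961 / 1.39377 = 0.30106

α ≈ 0.301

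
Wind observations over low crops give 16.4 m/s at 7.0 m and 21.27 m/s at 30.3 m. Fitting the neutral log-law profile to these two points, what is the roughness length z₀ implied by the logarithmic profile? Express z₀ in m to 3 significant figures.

Log law: V(z) ∝ ln(z/z₀). With r = V₁/V₂ = 16.4/21.27 = 0.77104,
r · ln(z₂/z₀) = ln(z₁/z₀) ⇒ ln z₀ = (ln z₁ − r·ln z₂)/(1 − r)
ln z₀ = (1.94591 − 0.77104×3.41115) / 0.22896 = -2.9884
z₀ = exp(-2.9884) = 0.05037 m

z₀ ≈ 0.0504 m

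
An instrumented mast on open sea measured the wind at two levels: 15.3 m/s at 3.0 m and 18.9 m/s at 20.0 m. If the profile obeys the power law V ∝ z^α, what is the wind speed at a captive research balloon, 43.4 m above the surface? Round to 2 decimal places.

First find α: α = ln(V₂/V₁)/ln(z₂/z₁) = ln(18.9/15.3)/ln(20.0/3.0) = 0.21131/1.89712 = 0.1114
Extrapolate from 20.0 m to 43.4 m: V₃ = 18.9 × (43.4/20.0)^0.1114 = 18.9 × 1.0901 = 20.6034 m/s

20.60 m/s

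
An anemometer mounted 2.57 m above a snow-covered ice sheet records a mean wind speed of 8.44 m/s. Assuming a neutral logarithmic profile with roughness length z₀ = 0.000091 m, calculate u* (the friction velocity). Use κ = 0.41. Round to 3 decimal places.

Log law: V(z) = (u*/κ) · ln(z/z₀) ⇒ u* = κ · V / ln(z/z₀)
u* = 0.41 × 8.44 / ln(2.57/0.000091) = 0.41 × 8.44 / 10.2486
   = 3.4604 / 10.2486 = 0.3376 m/s

u* ≈ 0.338 m/s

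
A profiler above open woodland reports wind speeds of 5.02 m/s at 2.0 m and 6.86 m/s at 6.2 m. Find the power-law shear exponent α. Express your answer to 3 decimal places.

α ≈ 0.276

Power law: V₂/V₁ = (z₂/z₁)^α ⇒ α = ln(V₂/V₁) / ln(z₂/z₁)
α = ln(6.86/5.02) / ln(6.2/2.0) = ln(1.3665) / ln(3.1000)
  = 0.31228 / 1.13140 = 0.27601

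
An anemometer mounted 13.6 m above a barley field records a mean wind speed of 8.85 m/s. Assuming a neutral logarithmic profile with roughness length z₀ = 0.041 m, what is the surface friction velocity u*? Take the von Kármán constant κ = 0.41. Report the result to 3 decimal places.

Log law: V(z) = (u*/κ) · ln(z/z₀) ⇒ u* = κ · V / ln(z/z₀)
u* = 0.41 × 8.85 / ln(13.6/0.041) = 0.41 × 8.85 / 5.8043
   = 3.6285 / 5.8043 = 0.6251 m/s

u* ≈ 0.625 m/s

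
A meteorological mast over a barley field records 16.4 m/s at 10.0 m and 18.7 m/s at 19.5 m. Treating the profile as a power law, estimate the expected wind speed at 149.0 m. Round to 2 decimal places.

27.89 m/s

First find α: α = ln(V₂/V₁)/ln(z₂/z₁) = ln(18.7/16.4)/ln(19.5/10.0) = 0.13124/0.66783 = 0.1965
Extrapolate from 19.5 m to 149.0 m: V₃ = 18.7 × (149.0/19.5)^0.1965 = 18.7 × 1.4913 = 27.8868 m/s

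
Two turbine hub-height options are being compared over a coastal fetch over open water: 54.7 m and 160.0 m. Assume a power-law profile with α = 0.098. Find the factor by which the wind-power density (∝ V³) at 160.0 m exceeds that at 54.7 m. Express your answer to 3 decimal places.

Speed ratio: V_B/V_A = (z_B/z_A)^α = (160.0/54.7)^0.098 = (2.9250)^0.098 = 1.11092
Power-density ratio: P_B/P_A = (V_B/V_A)³ = (1.11092)³ = 1.37102

1.371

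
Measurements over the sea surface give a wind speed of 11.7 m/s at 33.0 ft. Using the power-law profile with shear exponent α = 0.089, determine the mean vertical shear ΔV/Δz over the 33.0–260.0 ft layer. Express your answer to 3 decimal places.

0.010 m/s/ft

Power law: V₂ = V₁ · (z₂/z₁)^α = 11.7 × (7.8788)^0.089 = 14.0595 m/s
ΔV/Δz = (14.0595 − 11.7)/(260.0 − 33.0) = 2.3595/227.0000 = 0.01039 m/s/ft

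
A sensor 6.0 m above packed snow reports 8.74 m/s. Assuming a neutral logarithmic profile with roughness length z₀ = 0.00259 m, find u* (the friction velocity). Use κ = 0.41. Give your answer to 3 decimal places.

u* ≈ 0.463 m/s

Log law: V(z) = (u*/κ) · ln(z/z₀) ⇒ u* = κ · V / ln(z/z₀)
u* = 0.41 × 8.74 / ln(6.0/0.00259) = 0.41 × 8.74 / 7.7479
   = 3.5834 / 7.7479 = 0.4625 m/s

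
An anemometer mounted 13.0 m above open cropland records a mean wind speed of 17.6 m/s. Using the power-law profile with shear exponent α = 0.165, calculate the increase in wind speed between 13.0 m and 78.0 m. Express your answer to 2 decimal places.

Power law: V₂ = V₁ · (z₂/z₁)^α = 17.6 × (6.0000)^0.165 = 23.6542 m/s
ΔV = 23.6542 − 17.6 = 6.0542 m/s

6.05 m/s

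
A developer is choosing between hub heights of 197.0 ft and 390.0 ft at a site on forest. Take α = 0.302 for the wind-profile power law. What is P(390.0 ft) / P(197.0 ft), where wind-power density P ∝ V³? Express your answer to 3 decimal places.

1.857

Speed ratio: V_B/V_A = (z_B/z_A)^α = (390.0/197.0)^0.302 = (1.9797)^0.302 = 1.22906
Power-density ratio: P_B/P_A = (V_B/V_A)³ = (1.22906)³ = 1.85660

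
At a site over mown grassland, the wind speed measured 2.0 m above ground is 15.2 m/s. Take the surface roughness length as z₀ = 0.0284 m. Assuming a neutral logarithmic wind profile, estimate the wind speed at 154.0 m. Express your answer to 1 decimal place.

30.7 m/s

Log law: V(z) ∝ ln(z/z₀), so V₂/V₁ = ln(z₂/z₀) / ln(z₁/z₀).
ln(154.0/0.0284) = 8.5983, ln(2.0/0.0284) = 4.2545
V₂ = 15.2 × 8.5983/4.2545 = 15.2 × 2.0210 = 30.7190 m/s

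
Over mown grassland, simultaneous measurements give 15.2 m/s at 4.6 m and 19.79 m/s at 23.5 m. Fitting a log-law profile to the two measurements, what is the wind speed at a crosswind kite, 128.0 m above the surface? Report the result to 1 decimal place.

24.6 m/s

Log law: V ∝ ln(z/z₀). From the pair, with r = V₁/V₂ = 0.76806,
ln z₀ = (ln z₁ − r·ln z₂)/(1 − r) = (1.5261 − 0.76806×3.1570)/0.23194 = -3.8749 → z₀ = 0.02076 m
V₃ = V₁ · ln(z₃/z₀)/ln(z₁/z₀) = 15.2 × 8.7269/5.4009 = 24.5604 m/s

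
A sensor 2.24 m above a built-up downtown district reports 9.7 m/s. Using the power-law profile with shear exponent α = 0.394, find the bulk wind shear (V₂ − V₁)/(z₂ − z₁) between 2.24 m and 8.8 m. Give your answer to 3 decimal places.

1.056 m/s/m

Power law: V₂ = V₁ · (z₂/z₁)^α = 9.7 × (3.9286)^0.394 = 16.6303 m/s
ΔV/Δz = (16.6303 − 9.7)/(8.8 − 2.24) = 6.9303/6.5600 = 1.05645 m/s/m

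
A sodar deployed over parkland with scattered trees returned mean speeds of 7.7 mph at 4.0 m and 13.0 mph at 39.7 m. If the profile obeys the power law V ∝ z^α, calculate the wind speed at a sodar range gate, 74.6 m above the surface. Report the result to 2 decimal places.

15.01 mph

First find α: α = ln(V₂/V₁)/ln(z₂/z₁) = ln(13.0/7.7)/ln(39.7/4.0) = 0.52373/2.29506 = 0.2282
Extrapolate from 39.7 m to 74.6 m: V₃ = 13.0 × (74.6/39.7)^0.2282 = 13.0 × 1.1548 = 15.0127 mph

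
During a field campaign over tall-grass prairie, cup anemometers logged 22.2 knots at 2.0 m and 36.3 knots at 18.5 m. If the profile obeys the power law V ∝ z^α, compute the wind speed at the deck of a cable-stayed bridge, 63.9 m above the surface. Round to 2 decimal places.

47.74 knots

First find α: α = ln(V₂/V₁)/ln(z₂/z₁) = ln(36.3/22.2)/ln(18.5/2.0) = 0.49173/2.22462 = 0.2210
Extrapolate from 18.5 m to 63.9 m: V₃ = 36.3 × (63.9/18.5)^0.2210 = 36.3 × 1.3152 = 47.7417 knots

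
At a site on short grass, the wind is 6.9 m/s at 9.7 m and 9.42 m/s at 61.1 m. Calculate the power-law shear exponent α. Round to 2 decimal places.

Power law: V₂/V₁ = (z₂/z₁)^α ⇒ α = ln(V₂/V₁) / ln(z₂/z₁)
α = ln(9.42/6.9) / ln(61.1/9.7) = ln(1.3652) / ln(6.2990)
  = 0.31131 / 1.84039 = 0.16916

α ≈ 0.17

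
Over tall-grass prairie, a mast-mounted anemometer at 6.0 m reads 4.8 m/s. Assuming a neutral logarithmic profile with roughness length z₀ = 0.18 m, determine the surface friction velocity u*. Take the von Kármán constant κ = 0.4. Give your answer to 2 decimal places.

Log law: V(z) = (u*/κ) · ln(z/z₀) ⇒ u* = κ · V / ln(z/z₀)
u* = 0.4 × 4.8 / ln(6.0/0.18) = 0.4 × 4.8 / 3.5066
   = 1.9200 / 3.5066 = 0.5475 m/s

u* ≈ 0.55 m/s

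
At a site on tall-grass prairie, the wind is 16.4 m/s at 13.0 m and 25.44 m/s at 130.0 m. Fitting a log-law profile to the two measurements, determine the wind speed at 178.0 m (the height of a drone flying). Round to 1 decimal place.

26.7 m/s

Log law: V ∝ ln(z/z₀). From the pair, with r = V₁/V₂ = 0.64465,
ln z₀ = (ln z₁ − r·ln z₂)/(1 − r) = (2.5649 − 0.64465×4.8675)/0.35535 = -1.6123 → z₀ = 0.1994 m
V₃ = V₁ · ln(z₃/z₀)/ln(z₁/z₀) = 16.4 × 6.7941/4.1773 = 26.6737 m/s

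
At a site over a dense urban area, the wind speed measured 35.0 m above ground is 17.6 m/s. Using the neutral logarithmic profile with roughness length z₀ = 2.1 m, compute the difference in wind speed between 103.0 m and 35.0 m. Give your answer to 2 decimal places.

Log law: V₂ = V₁ · ln(z₂/z₀)/ln(z₁/z₀) = 17.6 × 3.8928/2.8134 = 24.3523 m/s
ΔV = 24.3523 − 17.6 = 6.7523 m/s

6.75 m/s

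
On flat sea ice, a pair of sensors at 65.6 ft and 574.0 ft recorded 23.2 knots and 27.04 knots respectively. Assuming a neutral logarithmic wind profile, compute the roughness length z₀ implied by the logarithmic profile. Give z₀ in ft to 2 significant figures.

Log law: V(z) ∝ ln(z/z₀). With r = V₁/V₂ = 23.2/27.04 = 0.85799,
r · ln(z₂/z₀) = ln(z₁/z₀) ⇒ ln z₀ = (ln z₁ − r·ln z₂)/(1 − r)
ln z₀ = (4.18358 − 0.85799×6.35263) / 0.14201 = -8.9211
z₀ = exp(-8.9211) = 0.0001335 ft

z₀ ≈ 0.00013 ft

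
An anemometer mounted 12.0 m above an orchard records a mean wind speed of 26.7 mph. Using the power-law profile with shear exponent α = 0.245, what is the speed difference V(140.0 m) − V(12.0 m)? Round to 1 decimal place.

Power law: V₂ = V₁ · (z₂/z₁)^α = 26.7 × (11.6667)^0.245 = 48.7431 mph
ΔV = 48.7431 − 26.7 = 22.0431 mph

22.0 mph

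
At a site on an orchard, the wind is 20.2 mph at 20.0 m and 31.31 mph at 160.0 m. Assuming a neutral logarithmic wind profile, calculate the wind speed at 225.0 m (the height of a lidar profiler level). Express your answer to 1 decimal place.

33.1 mph

Log law: V ∝ ln(z/z₀). From the pair, with r = V₁/V₂ = 0.64516,
ln z₀ = (ln z₁ − r·ln z₂)/(1 − r) = (2.9957 − 0.64516×5.0752)/0.35484 = -0.7851 → z₀ = 0.4561 m
V₃ = V₁ · ln(z₃/z₀)/ln(z₁/z₀) = 20.2 × 6.2012/3.7808 = 33.1315 mph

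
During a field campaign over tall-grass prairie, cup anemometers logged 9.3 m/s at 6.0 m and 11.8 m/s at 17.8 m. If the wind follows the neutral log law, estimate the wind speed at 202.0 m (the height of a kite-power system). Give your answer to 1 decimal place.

17.4 m/s

Log law: V ∝ ln(z/z₀). From the pair, with r = V₁/V₂ = 0.78814,
ln z₀ = (ln z₁ − r·ln z₂)/(1 − r) = (1.7918 − 0.78814×2.8792)/0.21186 = -2.2535 → z₀ = 0.1050 m
V₃ = V₁ · ln(z₃/z₀)/ln(z₁/z₀) = 9.3 × 7.5618/4.0453 = 17.3844 m/s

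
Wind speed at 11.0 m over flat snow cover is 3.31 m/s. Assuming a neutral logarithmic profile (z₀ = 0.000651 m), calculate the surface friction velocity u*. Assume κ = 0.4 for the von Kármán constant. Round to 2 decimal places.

u* ≈ 0.14 m/s

Log law: V(z) = (u*/κ) · ln(z/z₀) ⇒ u* = κ · V / ln(z/z₀)
u* = 0.4 × 3.31 / ln(11.0/0.000651) = 0.4 × 3.31 / 9.7349
   = 1.3240 / 9.7349 = 0.1360 m/s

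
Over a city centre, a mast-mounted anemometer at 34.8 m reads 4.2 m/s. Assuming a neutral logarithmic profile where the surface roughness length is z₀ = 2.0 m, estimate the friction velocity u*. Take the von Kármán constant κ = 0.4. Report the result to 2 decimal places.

Log law: V(z) = (u*/κ) · ln(z/z₀) ⇒ u* = κ · V / ln(z/z₀)
u* = 0.4 × 4.2 / ln(34.8/2.0) = 0.4 × 4.2 / 2.8565
   = 1.6800 / 2.8565 = 0.5881 m/s

u* ≈ 0.59 m/s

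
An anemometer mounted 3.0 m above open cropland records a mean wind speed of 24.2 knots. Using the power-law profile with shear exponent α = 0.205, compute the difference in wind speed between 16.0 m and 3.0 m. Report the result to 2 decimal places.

Power law: V₂ = V₁ · (z₂/z₁)^α = 24.2 × (5.3333)^0.205 = 34.1075 knots
ΔV = 34.1075 − 24.2 = 9.9075 knots

9.91 knots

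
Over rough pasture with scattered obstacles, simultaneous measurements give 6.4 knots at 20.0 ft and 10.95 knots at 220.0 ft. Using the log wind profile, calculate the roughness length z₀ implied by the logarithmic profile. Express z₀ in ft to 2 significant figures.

z₀ ≈ 0.69 ft

Log law: V(z) ∝ ln(z/z₀). With r = V₁/V₂ = 6.4/10.95 = 0.58447,
r · ln(z₂/z₀) = ln(z₁/z₀) ⇒ ln z₀ = (ln z₁ − r·ln z₂)/(1 − r)
ln z₀ = (2.99573 − 0.58447×5.39363) / 0.41553 = -0.3771
z₀ = exp(-0.3771) = 0.6858 ft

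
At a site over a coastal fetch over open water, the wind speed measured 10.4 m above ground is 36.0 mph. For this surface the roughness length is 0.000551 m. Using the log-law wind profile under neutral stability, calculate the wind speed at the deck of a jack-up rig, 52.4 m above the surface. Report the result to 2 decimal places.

Log law: V(z) ∝ ln(z/z₀), so V₂/V₁ = ln(z₂/z₀) / ln(z₁/z₀).
ln(52.4/0.000551) = 11.4627, ln(10.4/0.000551) = 9.8456
V₂ = 36.0 × 11.4627/9.8456 = 36.0 × 1.1642 = 41.9129 mph

41.91 mph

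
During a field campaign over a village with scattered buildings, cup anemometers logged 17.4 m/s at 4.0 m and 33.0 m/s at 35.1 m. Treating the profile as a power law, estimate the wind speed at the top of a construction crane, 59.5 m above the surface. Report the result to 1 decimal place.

First find α: α = ln(V₂/V₁)/ln(z₂/z₁) = ln(33.0/17.4)/ln(35.1/4.0) = 0.64004/2.17191 = 0.2947
Extrapolate from 35.1 m to 59.5 m: V₃ = 33.0 × (59.5/35.1)^0.2947 = 33.0 × 1.1683 = 38.5531 m/s

38.6 m/s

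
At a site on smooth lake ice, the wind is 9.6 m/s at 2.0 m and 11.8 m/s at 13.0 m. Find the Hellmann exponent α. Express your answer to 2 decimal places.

Power law: V₂/V₁ = (z₂/z₁)^α ⇒ α = ln(V₂/V₁) / ln(z₂/z₁)
α = ln(11.8/9.6) / ln(13.0/2.0) = ln(1.2292) / ln(6.5000)
  = 0.20634 / 1.87180 = 0.11023

α ≈ 0.11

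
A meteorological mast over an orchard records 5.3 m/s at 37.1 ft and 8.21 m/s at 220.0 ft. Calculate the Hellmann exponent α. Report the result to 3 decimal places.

α ≈ 0.246

Power law: V₂/V₁ = (z₂/z₁)^α ⇒ α = ln(V₂/V₁) / ln(z₂/z₁)
α = ln(8.21/5.3) / ln(220.0/37.1) = ln(1.5491) / ln(5.9299)
  = 0.43765 / 1.78001 = 0.24587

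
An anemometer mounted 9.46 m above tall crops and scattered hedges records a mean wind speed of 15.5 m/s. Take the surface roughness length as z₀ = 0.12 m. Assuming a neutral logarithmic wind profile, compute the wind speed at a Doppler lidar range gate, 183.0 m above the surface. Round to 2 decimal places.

26.01 m/s

Log law: V(z) ∝ ln(z/z₀), so V₂/V₁ = ln(z₂/z₀) / ln(z₁/z₀).
ln(183.0/0.12) = 7.3297, ln(9.46/0.12) = 4.3673
V₂ = 15.5 × 7.3297/4.3673 = 15.5 × 1.6783 = 26.0138 m/s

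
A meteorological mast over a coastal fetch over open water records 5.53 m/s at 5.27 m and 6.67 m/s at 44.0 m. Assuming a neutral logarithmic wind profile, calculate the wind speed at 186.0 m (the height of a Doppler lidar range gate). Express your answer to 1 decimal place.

Log law: V ∝ ln(z/z₀). From the pair, with r = V₁/V₂ = 0.82909,
ln z₀ = (ln z₁ − r·ln z₂)/(1 − r) = (1.6620 − 0.82909×3.7842)/0.17091 = -8.6323 → z₀ = 0.0001783 m
V₃ = V₁ · ln(z₃/z₀)/ln(z₁/z₀) = 5.53 × 13.8581/10.2943 = 7.4444 m/s

7.4 m/s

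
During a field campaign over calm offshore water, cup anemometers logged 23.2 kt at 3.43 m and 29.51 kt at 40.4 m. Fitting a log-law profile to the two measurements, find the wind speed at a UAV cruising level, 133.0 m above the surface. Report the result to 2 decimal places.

Log law: V ∝ ln(z/z₀). From the pair, with r = V₁/V₂ = 0.78617,
ln z₀ = (ln z₁ − r·ln z₂)/(1 − r) = (1.2326 − 0.78617×3.6988)/0.21383 = -7.8352 → z₀ = 0.0003956 m
V₃ = V₁ · ln(z₃/z₀)/ln(z₁/z₀) = 23.2 × 12.7255/9.0677 = 32.5585 kt

32.56 kt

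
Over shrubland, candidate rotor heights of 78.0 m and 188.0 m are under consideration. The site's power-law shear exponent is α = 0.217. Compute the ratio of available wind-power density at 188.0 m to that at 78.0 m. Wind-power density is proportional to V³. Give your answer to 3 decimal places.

1.773

Speed ratio: V_B/V_A = (z_B/z_A)^α = (188.0/78.0)^0.217 = (2.4103)^0.217 = 1.21034
Power-density ratio: P_B/P_A = (V_B/V_A)³ = (1.21034)³ = 1.77306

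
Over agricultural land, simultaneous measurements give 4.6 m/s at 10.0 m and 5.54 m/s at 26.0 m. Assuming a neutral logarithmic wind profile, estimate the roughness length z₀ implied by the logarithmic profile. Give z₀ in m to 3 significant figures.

z₀ ≈ 0.0932 m

Log law: V(z) ∝ ln(z/z₀). With r = V₁/V₂ = 4.6/5.54 = 0.83032,
r · ln(z₂/z₀) = ln(z₁/z₀) ⇒ ln z₀ = (ln z₁ − r·ln z₂)/(1 − r)
ln z₀ = (2.30259 − 0.83032×3.25810) / 0.16968 = -2.3733
z₀ = exp(-2.3733) = 0.09317 m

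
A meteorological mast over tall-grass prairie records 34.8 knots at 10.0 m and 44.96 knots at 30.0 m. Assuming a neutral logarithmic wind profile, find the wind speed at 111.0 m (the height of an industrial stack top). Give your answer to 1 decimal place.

57.1 knots

Log law: V ∝ ln(z/z₀). From the pair, with r = V₁/V₂ = 0.77402,
ln z₀ = (ln z₁ − r·ln z₂)/(1 − r) = (2.3026 − 0.77402×3.4012)/0.22598 = -1.4604 → z₀ = 0.2321 m
V₃ = V₁ · ln(z₃/z₀)/ln(z₁/z₀) = 34.8 × 6.1699/3.7630 = 57.0595 knots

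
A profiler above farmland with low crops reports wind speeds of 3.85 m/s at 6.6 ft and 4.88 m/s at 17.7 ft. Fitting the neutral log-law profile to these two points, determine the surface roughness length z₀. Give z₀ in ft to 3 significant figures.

z₀ ≈ 0.165 ft

Log law: V(z) ∝ ln(z/z₀). With r = V₁/V₂ = 3.85/4.88 = 0.78893,
r · ln(z₂/z₀) = ln(z₁/z₀) ⇒ ln z₀ = (ln z₁ − r·ln z₂)/(1 − r)
ln z₀ = (1.88707 − 0.78893×2.87356) / 0.21107 = -1.8003
z₀ = exp(-1.8003) = 0.1652 ft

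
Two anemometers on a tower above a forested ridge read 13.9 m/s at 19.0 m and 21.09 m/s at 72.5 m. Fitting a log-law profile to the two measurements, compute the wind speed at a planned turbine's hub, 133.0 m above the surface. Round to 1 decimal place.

24.3 m/s

Log law: V ∝ ln(z/z₀). From the pair, with r = V₁/V₂ = 0.65908,
ln z₀ = (ln z₁ − r·ln z₂)/(1 − r) = (2.9444 − 0.65908×4.2836)/0.34092 = 0.3555 → z₀ = 1.427 m
V₃ = V₁ · ln(z₃/z₀)/ln(z₁/z₀) = 13.9 × 4.5348/2.5889 = 24.3478 m/s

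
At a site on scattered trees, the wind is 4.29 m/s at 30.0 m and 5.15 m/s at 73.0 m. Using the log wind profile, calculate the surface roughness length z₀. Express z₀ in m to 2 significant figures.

Log law: V(z) ∝ ln(z/z₀). With r = V₁/V₂ = 4.29/5.15 = 0.83301,
r · ln(z₂/z₀) = ln(z₁/z₀) ⇒ ln z₀ = (ln z₁ − r·ln z₂)/(1 − r)
ln z₀ = (3.40120 − 0.83301×4.29046) / 0.16699 = -1.0348
z₀ = exp(-1.0348) = 0.3553 m

z₀ ≈ 0.36 m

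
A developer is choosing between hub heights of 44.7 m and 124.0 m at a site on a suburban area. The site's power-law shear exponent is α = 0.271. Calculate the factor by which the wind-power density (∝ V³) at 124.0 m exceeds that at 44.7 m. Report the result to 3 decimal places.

Speed ratio: V_B/V_A = (z_B/z_A)^α = (124.0/44.7)^0.271 = (2.7740)^0.271 = 1.31851
Power-density ratio: P_B/P_A = (V_B/V_A)³ = (1.31851)³ = 2.29220

2.292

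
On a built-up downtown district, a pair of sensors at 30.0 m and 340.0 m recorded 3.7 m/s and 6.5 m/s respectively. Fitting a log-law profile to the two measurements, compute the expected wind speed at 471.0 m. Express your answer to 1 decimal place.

6.9 m/s

Log law: V ∝ ln(z/z₀). From the pair, with r = V₁/V₂ = 0.56923,
ln z₀ = (ln z₁ − r·ln z₂)/(1 − r) = (3.4012 − 0.56923×5.8289)/0.43077 = 0.1931 → z₀ = 1.213 m
V₃ = V₁ · ln(z₃/z₀)/ln(z₁/z₀) = 3.7 × 5.9618/3.2081 = 6.8759 m/s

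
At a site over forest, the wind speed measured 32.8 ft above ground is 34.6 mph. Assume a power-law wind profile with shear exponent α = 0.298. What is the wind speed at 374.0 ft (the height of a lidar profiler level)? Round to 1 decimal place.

71.5 mph

Power-law profile: V₂ = V₁ · (z₂/z₁)^α
V₂ = 34.6 × (374.0/32.8)^0.298 = 34.6 × (11.4024)^0.298
    = 34.6 × 2.0653 = 71.4597 mph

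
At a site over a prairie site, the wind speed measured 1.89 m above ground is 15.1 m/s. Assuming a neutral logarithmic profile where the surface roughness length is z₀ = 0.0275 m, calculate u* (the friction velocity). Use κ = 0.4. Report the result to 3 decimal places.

Log law: V(z) = (u*/κ) · ln(z/z₀) ⇒ u* = κ · V / ln(z/z₀)
u* = 0.4 × 15.1 / ln(1.89/0.0275) = 0.4 × 15.1 / 4.2301
   = 6.0400 / 4.2301 = 1.4278 m/s

u* ≈ 1.428 m/s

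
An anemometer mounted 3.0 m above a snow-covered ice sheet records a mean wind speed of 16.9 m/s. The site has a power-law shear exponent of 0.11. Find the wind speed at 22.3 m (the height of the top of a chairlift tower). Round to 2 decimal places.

Power-law profile: V₂ = V₁ · (z₂/z₁)^α
V₂ = 16.9 × (22.3/3.0)^0.11 = 16.9 × (7.4333)^0.11
    = 16.9 × 1.2469 = 21.0725 m/s

21.07 m/s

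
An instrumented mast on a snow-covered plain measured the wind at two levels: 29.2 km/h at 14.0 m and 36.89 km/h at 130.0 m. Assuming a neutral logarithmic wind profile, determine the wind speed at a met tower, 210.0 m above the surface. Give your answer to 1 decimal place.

38.5 km/h

Log law: V ∝ ln(z/z₀). From the pair, with r = V₁/V₂ = 0.79154,
ln z₀ = (ln z₁ − r·ln z₂)/(1 − r) = (2.6391 − 0.79154×4.8675)/0.20846 = -5.8228 → z₀ = 0.002959 m
V₃ = V₁ · ln(z₃/z₀)/ln(z₁/z₀) = 29.2 × 11.1699/8.4618 = 38.5449 km/h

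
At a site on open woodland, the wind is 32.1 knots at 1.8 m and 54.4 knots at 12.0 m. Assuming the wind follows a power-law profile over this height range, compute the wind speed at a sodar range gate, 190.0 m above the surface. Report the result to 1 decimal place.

First find α: α = ln(V₂/V₁)/ln(z₂/z₁) = ln(54.4/32.1)/ln(12.0/1.8) = 0.52751/1.89712 = 0.2781
Extrapolate from 12.0 m to 190.0 m: V₃ = 54.4 × (190.0/12.0)^0.2781 = 54.4 × 2.1555 = 117.2597 knots

117.3 knots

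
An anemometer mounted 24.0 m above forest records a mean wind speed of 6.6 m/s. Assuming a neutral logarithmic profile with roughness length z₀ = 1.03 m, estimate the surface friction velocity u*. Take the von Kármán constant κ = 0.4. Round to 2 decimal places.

Log law: V(z) = (u*/κ) · ln(z/z₀) ⇒ u* = κ · V / ln(z/z₀)
u* = 0.4 × 6.6 / ln(24.0/1.03) = 0.4 × 6.6 / 3.1485
   = 2.6400 / 3.1485 = 0.8385 m/s

u* ≈ 0.84 m/s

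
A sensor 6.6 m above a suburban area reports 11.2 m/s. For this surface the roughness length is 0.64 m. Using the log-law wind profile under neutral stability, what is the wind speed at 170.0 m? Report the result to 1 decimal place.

26.8 m/s

Log law: V(z) ∝ ln(z/z₀), so V₂/V₁ = ln(z₂/z₀) / ln(z₁/z₀).
ln(170.0/0.64) = 5.5821, ln(6.6/0.64) = 2.3334
V₂ = 11.2 × 5.5821/2.3334 = 11.2 × 2.3923 = 26.7937 m/s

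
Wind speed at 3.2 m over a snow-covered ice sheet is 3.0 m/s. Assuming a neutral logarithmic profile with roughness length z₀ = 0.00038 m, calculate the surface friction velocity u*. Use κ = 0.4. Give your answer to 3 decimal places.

u* ≈ 0.133 m/s

Log law: V(z) = (u*/κ) · ln(z/z₀) ⇒ u* = κ · V / ln(z/z₀)
u* = 0.4 × 3.0 / ln(3.2/0.00038) = 0.4 × 3.0 / 9.0385
   = 1.2000 / 9.0385 = 0.1328 m/s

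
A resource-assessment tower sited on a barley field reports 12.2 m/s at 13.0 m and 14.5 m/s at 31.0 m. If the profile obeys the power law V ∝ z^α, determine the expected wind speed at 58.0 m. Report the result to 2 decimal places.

First find α: α = ln(V₂/V₁)/ln(z₂/z₁) = ln(14.5/12.2)/ln(31.0/13.0) = 0.17271/0.86904 = 0.1987
Extrapolate from 31.0 m to 58.0 m: V₃ = 14.5 × (58.0/31.0)^0.1987 = 14.5 × 1.1326 = 16.4225 m/s

16.42 m/s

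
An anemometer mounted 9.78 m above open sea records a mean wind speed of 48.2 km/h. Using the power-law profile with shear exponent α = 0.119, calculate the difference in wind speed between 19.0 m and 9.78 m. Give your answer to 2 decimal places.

Power law: V₂ = V₁ · (z₂/z₁)^α = 48.2 × (1.9427)^0.119 = 52.1637 km/h
ΔV = 52.1637 − 48.2 = 3.9637 km/h

3.96 km/h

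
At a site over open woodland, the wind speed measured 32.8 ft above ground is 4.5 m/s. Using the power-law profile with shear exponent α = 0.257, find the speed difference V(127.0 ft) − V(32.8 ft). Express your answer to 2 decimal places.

1.87 m/s

Power law: V₂ = V₁ · (z₂/z₁)^α = 4.5 × (3.8720)^0.257 = 6.3725 m/s
ΔV = 6.3725 − 4.5 = 1.8725 m/s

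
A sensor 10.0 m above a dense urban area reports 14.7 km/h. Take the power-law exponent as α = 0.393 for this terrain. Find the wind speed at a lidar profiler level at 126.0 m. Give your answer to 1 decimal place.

Power-law profile: V₂ = V₁ · (z₂/z₁)^α
V₂ = 14.7 × (126.0/10.0)^0.393 = 14.7 × (12.6000)^0.393
    = 14.7 × 2.7067 = 39.7890 km/h

39.8 km/h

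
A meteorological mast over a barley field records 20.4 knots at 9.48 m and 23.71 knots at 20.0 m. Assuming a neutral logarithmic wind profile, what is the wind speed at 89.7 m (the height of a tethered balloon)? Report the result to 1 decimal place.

Log law: V ∝ ln(z/z₀). From the pair, with r = V₁/V₂ = 0.86040,
ln z₀ = (ln z₁ − r·ln z₂)/(1 − r) = (2.2492 − 0.86040×2.9957)/0.13960 = -2.3519 → z₀ = 0.09519 m
V₃ = V₁ · ln(z₃/z₀)/ln(z₁/z₀) = 20.4 × 6.8484/4.6011 = 30.3639 knots

30.4 knots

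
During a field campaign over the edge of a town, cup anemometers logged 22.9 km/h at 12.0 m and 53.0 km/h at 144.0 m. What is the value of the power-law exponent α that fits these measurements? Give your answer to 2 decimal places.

Power law: V₂/V₁ = (z₂/z₁)^α ⇒ α = ln(V₂/V₁) / ln(z₂/z₁)
α = ln(53.0/22.9) / ln(144.0/12.0) = ln(2.3144) / ln(12.0000)
  = 0.83916 / 2.48491 = 0.33770

α ≈ 0.34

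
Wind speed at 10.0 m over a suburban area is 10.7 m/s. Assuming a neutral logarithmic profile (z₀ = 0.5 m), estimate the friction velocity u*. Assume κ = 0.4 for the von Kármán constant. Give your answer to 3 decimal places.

Log law: V(z) = (u*/κ) · ln(z/z₀) ⇒ u* = κ · V / ln(z/z₀)
u* = 0.4 × 10.7 / ln(10.0/0.5) = 0.4 × 10.7 / 2.9957
   = 4.2800 / 2.9957 = 1.4287 m/s

u* ≈ 1.429 m/s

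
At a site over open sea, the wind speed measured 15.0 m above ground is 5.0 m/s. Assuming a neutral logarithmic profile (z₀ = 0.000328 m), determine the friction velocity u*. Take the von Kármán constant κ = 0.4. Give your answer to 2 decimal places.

u* ≈ 0.19 m/s

Log law: V(z) = (u*/κ) · ln(z/z₀) ⇒ u* = κ · V / ln(z/z₀)
u* = 0.4 × 5.0 / ln(15.0/0.000328) = 0.4 × 5.0 / 10.7305
   = 2.0000 / 10.7305 = 0.1864 m/s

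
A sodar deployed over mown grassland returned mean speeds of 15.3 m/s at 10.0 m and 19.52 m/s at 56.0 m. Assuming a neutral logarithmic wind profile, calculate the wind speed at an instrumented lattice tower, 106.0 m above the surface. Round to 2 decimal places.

21.08 m/s

Log law: V ∝ ln(z/z₀). From the pair, with r = V₁/V₂ = 0.78381,
ln z₀ = (ln z₁ − r·ln z₂)/(1 − r) = (2.3026 − 0.78381×4.0254)/0.21619 = -3.9435 → z₀ = 0.01938 m
V₃ = V₁ · ln(z₃/z₀)/ln(z₁/z₀) = 15.3 × 8.6069/6.2460 = 21.0830 m/s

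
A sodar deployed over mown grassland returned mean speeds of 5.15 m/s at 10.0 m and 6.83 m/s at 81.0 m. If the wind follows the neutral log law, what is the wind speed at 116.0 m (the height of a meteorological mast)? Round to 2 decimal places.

Log law: V ∝ ln(z/z₀). From the pair, with r = V₁/V₂ = 0.75403,
ln z₀ = (ln z₁ − r·ln z₂)/(1 − r) = (2.3026 − 0.75403×4.3944)/0.24597 = -4.1100 → z₀ = 0.01641 m
V₃ = V₁ · ln(z₃/z₀)/ln(z₁/z₀) = 5.15 × 8.8636/6.4126 = 7.1184 m/s

7.12 m/s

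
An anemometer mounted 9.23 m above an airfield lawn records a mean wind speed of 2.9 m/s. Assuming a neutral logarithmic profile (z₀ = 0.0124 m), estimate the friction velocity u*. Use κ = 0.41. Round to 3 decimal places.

u* ≈ 0.180 m/s

Log law: V(z) = (u*/κ) · ln(z/z₀) ⇒ u* = κ · V / ln(z/z₀)
u* = 0.41 × 2.9 / ln(9.23/0.0124) = 0.41 × 2.9 / 6.6125
   = 1.1890 / 6.6125 = 0.1798 m/s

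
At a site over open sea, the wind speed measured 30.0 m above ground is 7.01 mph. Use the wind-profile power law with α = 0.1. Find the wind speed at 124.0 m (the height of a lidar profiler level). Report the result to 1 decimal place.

8.1 mph

Power-law profile: V₂ = V₁ · (z₂/z₁)^α
V₂ = 7.01 × (124.0/30.0)^0.1 = 7.01 × (4.1333)^0.1
    = 7.01 × 1.1525 = 8.0788 mph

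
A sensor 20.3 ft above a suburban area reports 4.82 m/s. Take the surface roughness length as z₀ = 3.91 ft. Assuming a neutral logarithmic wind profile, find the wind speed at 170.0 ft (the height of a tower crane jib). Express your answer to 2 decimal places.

11.04 m/s

Log law: V(z) ∝ ln(z/z₀), so V₂/V₁ = ln(z₂/z₀) / ln(z₁/z₀).
ln(170.0/3.91) = 3.7723, ln(20.3/3.91) = 1.6471
V₂ = 4.82 × 3.7723/1.6471 = 4.82 × 2.2903 = 11.0391 m/s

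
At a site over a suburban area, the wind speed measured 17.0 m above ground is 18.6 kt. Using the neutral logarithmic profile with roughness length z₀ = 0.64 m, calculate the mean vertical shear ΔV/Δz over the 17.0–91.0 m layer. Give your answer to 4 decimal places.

Log law: V₂ = V₁ · ln(z₂/z₀)/ln(z₁/z₀) = 18.6 × 4.9571/3.2795 = 28.1149 kt
ΔV/Δz = (28.1149 − 18.6)/(91.0 − 17.0) = 9.5149/74.0000 = 0.12858 kt/m

0.1286 kt/m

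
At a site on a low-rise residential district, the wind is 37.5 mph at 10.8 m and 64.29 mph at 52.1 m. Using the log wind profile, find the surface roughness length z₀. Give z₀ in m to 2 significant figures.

z₀ ≈ 1.2 m

Log law: V(z) ∝ ln(z/z₀). With r = V₁/V₂ = 37.5/64.29 = 0.58329,
r · ln(z₂/z₀) = ln(z₁/z₀) ⇒ ln z₀ = (ln z₁ − r·ln z₂)/(1 − r)
ln z₀ = (2.37955 − 0.58329×3.95316) / 0.41671 = 0.1768
z₀ = exp(0.1768) = 1.193 m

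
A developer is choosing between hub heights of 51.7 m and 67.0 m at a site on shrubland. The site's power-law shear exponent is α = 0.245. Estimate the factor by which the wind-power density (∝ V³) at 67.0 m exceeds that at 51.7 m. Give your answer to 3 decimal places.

Speed ratio: V_B/V_A = (z_B/z_A)^α = (67.0/51.7)^0.245 = (1.2959)^0.245 = 1.06557
Power-density ratio: P_B/P_A = (V_B/V_A)³ = (1.06557)³ = 1.20990

1.210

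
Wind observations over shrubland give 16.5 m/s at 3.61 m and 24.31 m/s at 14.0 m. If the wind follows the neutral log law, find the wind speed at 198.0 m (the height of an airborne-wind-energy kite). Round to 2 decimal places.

39.58 m/s

Log law: V ∝ ln(z/z₀). From the pair, with r = V₁/V₂ = 0.67873,
ln z₀ = (ln z₁ − r·ln z₂)/(1 − r) = (1.2837 − 0.67873×2.6391)/0.32127 = -1.5797 → z₀ = 0.2060 m
V₃ = V₁ · ln(z₃/z₀)/ln(z₁/z₀) = 16.5 × 6.8680/2.8634 = 39.5757 m/s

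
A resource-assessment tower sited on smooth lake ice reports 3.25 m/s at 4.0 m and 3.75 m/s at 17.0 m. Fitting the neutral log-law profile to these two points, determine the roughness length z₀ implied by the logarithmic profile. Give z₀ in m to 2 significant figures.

z₀ ≈ 0.00033 m

Log law: V(z) ∝ ln(z/z₀). With r = V₁/V₂ = 3.25/3.75 = 0.86667,
r · ln(z₂/z₀) = ln(z₁/z₀) ⇒ ln z₀ = (ln z₁ − r·ln z₂)/(1 − r)
ln z₀ = (1.38629 − 0.86667×2.83321) / 0.13333 = -8.0187
z₀ = exp(-8.0187) = 0.0003293 m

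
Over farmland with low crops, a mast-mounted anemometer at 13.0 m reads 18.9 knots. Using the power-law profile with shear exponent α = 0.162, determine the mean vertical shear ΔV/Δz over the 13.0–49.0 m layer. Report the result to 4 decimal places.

Power law: V₂ = V₁ · (z₂/z₁)^α = 18.9 × (3.7692)^0.162 = 23.4323 knots
ΔV/Δz = (23.4323 − 18.9)/(49.0 − 13.0) = 4.5323/36.0000 = 0.12590 knots/m

0.1259 knots/m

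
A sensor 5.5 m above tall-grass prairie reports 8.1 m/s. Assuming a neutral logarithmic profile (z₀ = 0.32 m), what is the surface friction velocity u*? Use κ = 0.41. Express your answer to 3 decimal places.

Log law: V(z) = (u*/κ) · ln(z/z₀) ⇒ u* = κ · V / ln(z/z₀)
u* = 0.41 × 8.1 / ln(5.5/0.32) = 0.41 × 8.1 / 2.8442
   = 3.3210 / 2.8442 = 1.1676 m/s

u* ≈ 1.168 m/s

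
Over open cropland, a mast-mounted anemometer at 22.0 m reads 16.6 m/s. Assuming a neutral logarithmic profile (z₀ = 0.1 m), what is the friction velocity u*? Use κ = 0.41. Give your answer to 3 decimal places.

Log law: V(z) = (u*/κ) · ln(z/z₀) ⇒ u* = κ · V / ln(z/z₀)
u* = 0.41 × 16.6 / ln(22.0/0.1) = 0.41 × 16.6 / 5.3936
   = 6.8060 / 5.3936 = 1.2619 m/s

u* ≈ 1.262 m/s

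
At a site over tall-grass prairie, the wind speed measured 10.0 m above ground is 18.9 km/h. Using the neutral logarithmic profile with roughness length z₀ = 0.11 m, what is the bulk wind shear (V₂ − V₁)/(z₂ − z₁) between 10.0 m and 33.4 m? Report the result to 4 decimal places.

0.2160 km/h/m

Log law: V₂ = V₁ · ln(z₂/z₀)/ln(z₁/z₀) = 18.9 × 5.7158/4.5099 = 23.9540 km/h
ΔV/Δz = (23.9540 − 18.9)/(33.4 − 10.0) = 5.0540/23.4000 = 0.21598 km/h/m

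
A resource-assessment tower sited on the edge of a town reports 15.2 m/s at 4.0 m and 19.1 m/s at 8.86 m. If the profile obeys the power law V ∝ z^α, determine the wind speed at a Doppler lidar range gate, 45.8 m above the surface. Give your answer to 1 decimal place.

30.6 m/s

First find α: α = ln(V₂/V₁)/ln(z₂/z₁) = ln(19.1/15.2)/ln(8.86/4.0) = 0.22839/0.79525 = 0.2872
Extrapolate from 8.86 m to 45.8 m: V₃ = 19.1 × (45.8/8.86)^0.2872 = 19.1 × 1.6029 = 30.6145 m/s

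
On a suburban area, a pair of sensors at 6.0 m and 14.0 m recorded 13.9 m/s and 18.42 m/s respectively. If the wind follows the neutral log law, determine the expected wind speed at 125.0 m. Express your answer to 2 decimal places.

Log law: V ∝ ln(z/z₀). From the pair, with r = V₁/V₂ = 0.75461,
ln z₀ = (ln z₁ − r·ln z₂)/(1 − r) = (1.7918 − 0.75461×2.6391)/0.24539 = -0.8139 → z₀ = 0.4431 m
V₃ = V₁ · ln(z₃/z₀)/ln(z₁/z₀) = 13.9 × 5.6422/2.6056 = 30.0988 m/s

30.10 m/s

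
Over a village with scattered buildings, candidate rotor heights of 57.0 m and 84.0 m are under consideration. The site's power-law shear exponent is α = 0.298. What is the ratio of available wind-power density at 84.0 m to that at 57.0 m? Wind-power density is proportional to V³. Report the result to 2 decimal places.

1.41

Speed ratio: V_B/V_A = (z_B/z_A)^α = (84.0/57.0)^0.298 = (1.4737)^0.298 = 1.12250
Power-density ratio: P_B/P_A = (V_B/V_A)³ = (1.12250)³ = 1.41434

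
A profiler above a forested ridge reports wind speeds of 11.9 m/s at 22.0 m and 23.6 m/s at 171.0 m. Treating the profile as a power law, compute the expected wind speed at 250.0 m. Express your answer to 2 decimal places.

First find α: α = ln(V₂/V₁)/ln(z₂/z₁) = ln(23.6/11.9)/ln(171.0/22.0) = 0.68471/2.05062 = 0.3339
Extrapolate from 171.0 m to 250.0 m: V₃ = 23.6 × (250.0/171.0)^0.3339 = 23.6 × 1.1352 = 26.7909 m/s

26.79 m/s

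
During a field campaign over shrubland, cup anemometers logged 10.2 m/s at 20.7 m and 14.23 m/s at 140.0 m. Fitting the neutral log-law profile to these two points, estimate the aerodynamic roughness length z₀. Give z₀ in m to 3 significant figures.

z₀ ≈ 0.164 m

Log law: V(z) ∝ ln(z/z₀). With r = V₁/V₂ = 10.2/14.23 = 0.71680,
r · ln(z₂/z₀) = ln(z₁/z₀) ⇒ ln z₀ = (ln z₁ − r·ln z₂)/(1 − r)
ln z₀ = (3.03013 − 0.71680×4.94164) / 0.28320 = -1.8079
z₀ = exp(-1.8079) = 0.1640 m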